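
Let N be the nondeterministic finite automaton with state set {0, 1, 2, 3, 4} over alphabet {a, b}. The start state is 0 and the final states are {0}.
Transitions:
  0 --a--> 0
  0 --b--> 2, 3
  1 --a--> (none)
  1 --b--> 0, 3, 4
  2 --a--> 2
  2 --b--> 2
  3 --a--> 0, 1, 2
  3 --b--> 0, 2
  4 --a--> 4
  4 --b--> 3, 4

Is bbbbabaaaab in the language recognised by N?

Start: {0}
read b: {2, 3}
read b: {0, 2}
read b: {2, 3}
read b: {0, 2}
read a: {0, 2}
read b: {2, 3}
read a: {0, 1, 2}
read a: {0, 2}
read a: {0, 2}
read a: {0, 2}
read b: {2, 3}
Reachable ∩ accepting = {} — empty.

rejected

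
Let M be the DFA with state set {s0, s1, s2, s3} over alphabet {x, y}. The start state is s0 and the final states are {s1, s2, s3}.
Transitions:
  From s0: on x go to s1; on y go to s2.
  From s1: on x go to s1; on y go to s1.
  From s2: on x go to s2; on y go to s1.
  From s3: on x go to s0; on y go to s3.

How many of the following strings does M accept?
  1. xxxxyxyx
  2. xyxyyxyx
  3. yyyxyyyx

3

xxxxyxyx: accepted
xyxyyxyx: accepted
yyyxyyyx: accepted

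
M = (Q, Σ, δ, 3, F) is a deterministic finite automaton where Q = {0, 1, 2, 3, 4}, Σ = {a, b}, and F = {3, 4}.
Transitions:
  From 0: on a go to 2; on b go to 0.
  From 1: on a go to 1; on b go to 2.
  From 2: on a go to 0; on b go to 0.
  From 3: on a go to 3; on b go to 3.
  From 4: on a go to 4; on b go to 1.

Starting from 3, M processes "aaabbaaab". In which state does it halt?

3 --a--> 3
3 --a--> 3
3 --a--> 3
3 --b--> 3
3 --b--> 3
3 --a--> 3
3 --a--> 3
3 --a--> 3
3 --b--> 3

3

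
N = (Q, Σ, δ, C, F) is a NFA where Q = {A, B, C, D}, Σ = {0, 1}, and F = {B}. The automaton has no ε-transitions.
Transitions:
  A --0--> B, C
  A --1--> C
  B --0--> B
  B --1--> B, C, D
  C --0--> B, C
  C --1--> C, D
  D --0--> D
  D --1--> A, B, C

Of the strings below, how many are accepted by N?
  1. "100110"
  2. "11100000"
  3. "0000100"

"100110": accepted
"11100000": accepted
"0000100": accepted

3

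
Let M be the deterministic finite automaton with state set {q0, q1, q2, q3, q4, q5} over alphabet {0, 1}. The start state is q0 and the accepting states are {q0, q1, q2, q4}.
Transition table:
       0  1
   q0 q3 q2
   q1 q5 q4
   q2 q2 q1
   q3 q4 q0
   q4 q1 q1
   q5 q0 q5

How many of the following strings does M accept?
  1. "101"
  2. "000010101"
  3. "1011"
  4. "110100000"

"101": accepted
"000010101": accepted
"1011": accepted
"110100000": rejected

3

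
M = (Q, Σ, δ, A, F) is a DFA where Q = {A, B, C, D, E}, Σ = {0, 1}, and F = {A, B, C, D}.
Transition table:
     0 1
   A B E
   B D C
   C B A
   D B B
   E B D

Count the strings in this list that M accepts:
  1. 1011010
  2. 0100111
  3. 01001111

1011010: accepted
0100111: accepted
01001111: rejected

2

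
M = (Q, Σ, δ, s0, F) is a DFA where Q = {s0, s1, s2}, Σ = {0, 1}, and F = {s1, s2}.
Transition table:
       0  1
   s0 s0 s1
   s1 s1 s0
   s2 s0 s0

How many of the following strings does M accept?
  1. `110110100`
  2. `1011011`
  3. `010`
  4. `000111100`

`110110100`: accepted
`1011011`: accepted
`010`: accepted
`000111100`: rejected

3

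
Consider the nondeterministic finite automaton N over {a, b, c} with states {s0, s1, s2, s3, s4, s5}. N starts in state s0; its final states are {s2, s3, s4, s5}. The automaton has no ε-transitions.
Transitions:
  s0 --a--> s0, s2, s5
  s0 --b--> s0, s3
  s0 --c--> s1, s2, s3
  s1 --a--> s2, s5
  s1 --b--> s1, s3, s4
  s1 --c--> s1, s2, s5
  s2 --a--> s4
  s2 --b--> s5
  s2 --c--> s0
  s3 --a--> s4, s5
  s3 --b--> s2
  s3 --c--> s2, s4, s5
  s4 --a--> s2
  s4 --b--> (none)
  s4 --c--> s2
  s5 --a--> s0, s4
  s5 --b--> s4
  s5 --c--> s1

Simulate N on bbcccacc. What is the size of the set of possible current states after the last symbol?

Start: {s0}
read b: {s0, s3}
read b: {s0, s2, s3}
read c: {s0, s1, s2, s3, s4, s5}
read c: {s0, s1, s2, s3, s4, s5}
read c: {s0, s1, s2, s3, s4, s5}
read a: {s0, s2, s4, s5}
read c: {s0, s1, s2, s3}
read c: {s0, s1, s2, s3, s4, s5}
Final reachable set {s0, s1, s2, s3, s4, s5} has 6 states.

6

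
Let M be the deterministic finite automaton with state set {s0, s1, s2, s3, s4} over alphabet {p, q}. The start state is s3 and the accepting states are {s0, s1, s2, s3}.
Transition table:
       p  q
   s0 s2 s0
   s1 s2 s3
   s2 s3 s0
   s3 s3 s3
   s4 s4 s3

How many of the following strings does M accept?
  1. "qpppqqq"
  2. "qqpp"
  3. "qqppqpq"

3

"qpppqqq": accepted
"qqpp": accepted
"qqppqpq": accepted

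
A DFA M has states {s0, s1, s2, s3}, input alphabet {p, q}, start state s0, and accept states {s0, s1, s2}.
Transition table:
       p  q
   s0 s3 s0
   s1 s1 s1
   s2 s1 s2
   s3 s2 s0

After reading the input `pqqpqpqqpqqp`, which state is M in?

s3

s0 --p--> s3
s3 --q--> s0
s0 --q--> s0
s0 --p--> s3
s3 --q--> s0
s0 --p--> s3
s3 --q--> s0
s0 --q--> s0
s0 --p--> s3
s3 --q--> s0
s0 --q--> s0
s0 --p--> s3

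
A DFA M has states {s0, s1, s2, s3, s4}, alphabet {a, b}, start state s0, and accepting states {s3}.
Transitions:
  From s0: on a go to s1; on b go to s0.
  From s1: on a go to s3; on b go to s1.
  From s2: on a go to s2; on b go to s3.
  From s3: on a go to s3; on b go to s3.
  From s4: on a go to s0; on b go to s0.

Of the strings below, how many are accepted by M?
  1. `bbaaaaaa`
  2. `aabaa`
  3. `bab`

`bbaaaaaa`: accepted
`aabaa`: accepted
`bab`: rejected

2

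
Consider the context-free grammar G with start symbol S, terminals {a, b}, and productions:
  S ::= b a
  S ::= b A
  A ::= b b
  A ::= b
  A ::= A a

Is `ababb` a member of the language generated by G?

no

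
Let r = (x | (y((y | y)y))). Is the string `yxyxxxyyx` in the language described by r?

no

Neither x nor (y((y|y)y)) matches yxyxxxyyx.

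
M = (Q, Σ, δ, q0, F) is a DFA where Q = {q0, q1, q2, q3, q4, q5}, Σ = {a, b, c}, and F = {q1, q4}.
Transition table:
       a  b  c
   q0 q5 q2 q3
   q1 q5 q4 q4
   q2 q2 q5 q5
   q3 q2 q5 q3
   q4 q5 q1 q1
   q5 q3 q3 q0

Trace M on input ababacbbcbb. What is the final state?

q3

q0 --a--> q5
q5 --b--> q3
q3 --a--> q2
q2 --b--> q5
q5 --a--> q3
q3 --c--> q3
q3 --b--> q5
q5 --b--> q3
q3 --c--> q3
q3 --b--> q5
q5 --b--> q3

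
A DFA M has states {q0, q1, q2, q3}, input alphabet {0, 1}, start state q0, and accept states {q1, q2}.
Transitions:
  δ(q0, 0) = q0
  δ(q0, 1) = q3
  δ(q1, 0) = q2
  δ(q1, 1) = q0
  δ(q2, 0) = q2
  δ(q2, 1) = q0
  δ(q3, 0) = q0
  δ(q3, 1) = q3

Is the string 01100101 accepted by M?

rejected

q0 --0--> q0
q0 --1--> q3
q3 --1--> q3
q3 --0--> q0
q0 --0--> q0
q0 --1--> q3
q3 --0--> q0
q0 --1--> q3
End in state q3, which is not an accepting state.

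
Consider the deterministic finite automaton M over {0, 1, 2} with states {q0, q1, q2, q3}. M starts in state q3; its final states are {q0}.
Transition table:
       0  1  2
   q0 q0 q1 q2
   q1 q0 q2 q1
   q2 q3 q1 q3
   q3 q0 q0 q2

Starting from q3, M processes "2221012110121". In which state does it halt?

q2

q3 --2--> q2
q2 --2--> q3
q3 --2--> q2
q2 --1--> q1
q1 --0--> q0
q0 --1--> q1
q1 --2--> q1
q1 --1--> q2
q2 --1--> q1
q1 --0--> q0
q0 --1--> q1
q1 --2--> q1
q1 --1--> q2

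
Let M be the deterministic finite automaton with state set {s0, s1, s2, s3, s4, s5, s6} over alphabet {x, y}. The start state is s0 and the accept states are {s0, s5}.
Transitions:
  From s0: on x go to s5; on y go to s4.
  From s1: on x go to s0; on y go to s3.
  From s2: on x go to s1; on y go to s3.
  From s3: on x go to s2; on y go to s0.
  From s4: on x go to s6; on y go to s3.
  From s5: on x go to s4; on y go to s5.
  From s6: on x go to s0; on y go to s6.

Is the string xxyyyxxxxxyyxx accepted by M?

accepted

s0 --x--> s5
s5 --x--> s4
s4 --y--> s3
s3 --y--> s0
s0 --y--> s4
s4 --x--> s6
s6 --x--> s0
s0 --x--> s5
s5 --x--> s4
s4 --x--> s6
s6 --y--> s6
s6 --y--> s6
s6 --x--> s0
s0 --x--> s5
End in state s5, which is an accepting state.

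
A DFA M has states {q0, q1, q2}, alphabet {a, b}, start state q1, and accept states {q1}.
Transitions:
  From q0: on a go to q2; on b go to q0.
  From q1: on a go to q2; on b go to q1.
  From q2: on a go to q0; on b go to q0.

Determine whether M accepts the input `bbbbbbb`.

q1 --b--> q1
q1 --b--> q1
q1 --b--> q1
q1 --b--> q1
q1 --b--> q1
q1 --b--> q1
q1 --b--> q1
End in state q1, which is an accepting state.

accepted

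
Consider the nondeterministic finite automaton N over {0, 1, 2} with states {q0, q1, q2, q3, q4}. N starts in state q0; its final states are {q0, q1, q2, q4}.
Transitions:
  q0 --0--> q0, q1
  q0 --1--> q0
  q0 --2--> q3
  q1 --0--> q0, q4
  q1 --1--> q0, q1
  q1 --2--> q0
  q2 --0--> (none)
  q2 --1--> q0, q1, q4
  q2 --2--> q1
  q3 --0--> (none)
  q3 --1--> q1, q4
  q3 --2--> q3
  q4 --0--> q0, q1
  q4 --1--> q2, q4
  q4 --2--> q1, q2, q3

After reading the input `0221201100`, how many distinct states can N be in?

3

Start: {q0}
read 0: {q0, q1}
read 2: {q0, q3}
read 2: {q3}
read 1: {q1, q4}
read 2: {q0, q1, q2, q3}
read 0: {q0, q1, q4}
read 1: {q0, q1, q2, q4}
read 1: {q0, q1, q2, q4}
read 0: {q0, q1, q4}
read 0: {q0, q1, q4}
Final reachable set {q0, q1, q4} has 3 states.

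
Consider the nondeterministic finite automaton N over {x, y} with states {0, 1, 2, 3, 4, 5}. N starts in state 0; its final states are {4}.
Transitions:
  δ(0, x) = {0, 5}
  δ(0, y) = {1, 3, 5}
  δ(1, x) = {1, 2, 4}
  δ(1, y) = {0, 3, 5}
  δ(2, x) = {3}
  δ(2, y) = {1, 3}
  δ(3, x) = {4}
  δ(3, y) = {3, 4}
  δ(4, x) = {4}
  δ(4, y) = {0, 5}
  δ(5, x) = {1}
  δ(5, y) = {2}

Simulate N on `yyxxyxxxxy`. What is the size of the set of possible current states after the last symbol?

Start: {0}
read y: {1, 3, 5}
read y: {0, 2, 3, 4, 5}
read x: {0, 1, 3, 4, 5}
read x: {0, 1, 2, 4, 5}
read y: {0, 1, 2, 3, 5}
read x: {0, 1, 2, 3, 4, 5}
read x: {0, 1, 2, 3, 4, 5}
read x: {0, 1, 2, 3, 4, 5}
read x: {0, 1, 2, 3, 4, 5}
read y: {0, 1, 2, 3, 4, 5}
Final reachable set {0, 1, 2, 3, 4, 5} has 6 states.

6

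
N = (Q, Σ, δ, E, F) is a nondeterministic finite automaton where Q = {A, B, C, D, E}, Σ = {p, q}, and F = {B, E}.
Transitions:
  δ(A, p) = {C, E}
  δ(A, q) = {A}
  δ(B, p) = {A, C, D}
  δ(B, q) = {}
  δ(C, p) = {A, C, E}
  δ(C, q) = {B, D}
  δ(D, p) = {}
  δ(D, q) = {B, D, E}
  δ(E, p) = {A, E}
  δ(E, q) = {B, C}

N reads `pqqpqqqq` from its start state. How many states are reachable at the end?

5

Start: {E}
read p: {A, E}
read q: {A, B, C}
read q: {A, B, D}
read p: {A, C, D, E}
read q: {A, B, C, D, E}
read q: {A, B, C, D, E}
read q: {A, B, C, D, E}
read q: {A, B, C, D, E}
Final reachable set {A, B, C, D, E} has 5 states.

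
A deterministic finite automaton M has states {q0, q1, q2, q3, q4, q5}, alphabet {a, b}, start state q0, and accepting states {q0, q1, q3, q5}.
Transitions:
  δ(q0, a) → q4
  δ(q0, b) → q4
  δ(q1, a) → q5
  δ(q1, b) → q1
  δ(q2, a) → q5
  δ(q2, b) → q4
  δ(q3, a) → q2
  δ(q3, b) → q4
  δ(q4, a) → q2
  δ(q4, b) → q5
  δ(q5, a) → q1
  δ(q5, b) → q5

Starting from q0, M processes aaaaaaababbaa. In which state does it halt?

q1

q0 --a--> q4
q4 --a--> q2
q2 --a--> q5
q5 --a--> q1
q1 --a--> q5
q5 --a--> q1
q1 --a--> q5
q5 --b--> q5
q5 --a--> q1
q1 --b--> q1
q1 --b--> q1
q1 --a--> q5
q5 --a--> q1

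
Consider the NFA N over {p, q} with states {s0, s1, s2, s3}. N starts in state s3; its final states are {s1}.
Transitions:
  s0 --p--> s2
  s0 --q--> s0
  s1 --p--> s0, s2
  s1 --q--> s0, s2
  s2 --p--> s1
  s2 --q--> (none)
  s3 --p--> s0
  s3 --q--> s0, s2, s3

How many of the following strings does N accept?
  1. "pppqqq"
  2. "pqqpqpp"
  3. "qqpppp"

1

"pppqqq": rejected
"pqqpqpp": rejected
"qqpppp": accepted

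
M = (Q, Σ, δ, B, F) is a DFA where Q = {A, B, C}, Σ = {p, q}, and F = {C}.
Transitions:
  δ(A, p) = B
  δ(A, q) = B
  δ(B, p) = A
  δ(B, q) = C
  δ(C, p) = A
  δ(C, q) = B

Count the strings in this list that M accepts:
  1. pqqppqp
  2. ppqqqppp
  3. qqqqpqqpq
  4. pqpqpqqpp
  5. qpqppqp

pqqppqp: rejected
ppqqqppp: rejected
qqqqpqqpq: rejected
pqpqpqqpp: rejected
qpqppqp: rejected

0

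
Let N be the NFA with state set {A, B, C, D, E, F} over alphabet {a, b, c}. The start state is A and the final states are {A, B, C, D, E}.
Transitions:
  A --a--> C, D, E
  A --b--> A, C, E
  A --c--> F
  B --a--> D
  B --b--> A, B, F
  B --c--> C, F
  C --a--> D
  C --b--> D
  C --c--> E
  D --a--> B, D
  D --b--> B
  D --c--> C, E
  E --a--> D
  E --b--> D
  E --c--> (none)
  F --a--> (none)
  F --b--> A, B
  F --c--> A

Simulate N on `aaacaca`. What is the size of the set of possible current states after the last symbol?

1

Start: {A}
read a: {C, D, E}
read a: {B, D}
read a: {B, D}
read c: {C, E, F}
read a: {D}
read c: {C, E}
read a: {D}
Final reachable set {D} has 1 state.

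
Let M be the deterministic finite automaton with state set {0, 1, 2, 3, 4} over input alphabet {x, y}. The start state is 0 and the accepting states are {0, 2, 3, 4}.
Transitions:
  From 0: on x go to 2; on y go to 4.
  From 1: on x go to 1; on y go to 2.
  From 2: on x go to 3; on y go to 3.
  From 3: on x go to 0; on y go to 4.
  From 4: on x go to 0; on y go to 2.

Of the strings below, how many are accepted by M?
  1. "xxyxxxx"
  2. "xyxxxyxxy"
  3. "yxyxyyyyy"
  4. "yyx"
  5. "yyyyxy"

5

"xxyxxxx": accepted
"xyxxxyxxy": accepted
"yxyxyyyyy": accepted
"yyx": accepted
"yyyyxy": accepted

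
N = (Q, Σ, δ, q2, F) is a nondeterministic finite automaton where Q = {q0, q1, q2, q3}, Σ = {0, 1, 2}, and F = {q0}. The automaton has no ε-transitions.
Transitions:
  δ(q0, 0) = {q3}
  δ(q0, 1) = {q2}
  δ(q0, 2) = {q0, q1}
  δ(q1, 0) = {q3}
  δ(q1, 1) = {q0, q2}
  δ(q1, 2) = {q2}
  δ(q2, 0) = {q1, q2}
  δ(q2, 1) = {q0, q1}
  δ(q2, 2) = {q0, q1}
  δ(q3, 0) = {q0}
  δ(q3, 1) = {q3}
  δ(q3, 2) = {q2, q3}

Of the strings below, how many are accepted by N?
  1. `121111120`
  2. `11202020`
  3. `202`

0

`121111120`: rejected
`11202020`: rejected
`202`: rejected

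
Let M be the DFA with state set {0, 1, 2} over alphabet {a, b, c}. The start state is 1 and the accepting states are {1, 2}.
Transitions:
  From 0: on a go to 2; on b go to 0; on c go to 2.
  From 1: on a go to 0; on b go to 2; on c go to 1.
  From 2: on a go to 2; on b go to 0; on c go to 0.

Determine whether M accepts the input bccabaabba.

accepted

1 --b--> 2
2 --c--> 0
0 --c--> 2
2 --a--> 2
2 --b--> 0
0 --a--> 2
2 --a--> 2
2 --b--> 0
0 --b--> 0
0 --a--> 2
End in state 2, which is an accepting state.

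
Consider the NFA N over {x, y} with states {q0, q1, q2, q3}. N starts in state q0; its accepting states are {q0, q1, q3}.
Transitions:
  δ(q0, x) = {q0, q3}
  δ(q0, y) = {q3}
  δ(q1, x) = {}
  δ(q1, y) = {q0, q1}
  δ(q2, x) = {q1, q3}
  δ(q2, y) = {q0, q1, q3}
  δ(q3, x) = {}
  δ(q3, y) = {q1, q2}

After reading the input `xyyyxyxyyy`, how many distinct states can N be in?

Start: {q0}
read x: {q0, q3}
read y: {q1, q2, q3}
read y: {q0, q1, q2, q3}
read y: {q0, q1, q2, q3}
read x: {q0, q1, q3}
read y: {q0, q1, q2, q3}
read x: {q0, q1, q3}
read y: {q0, q1, q2, q3}
read y: {q0, q1, q2, q3}
read y: {q0, q1, q2, q3}
Final reachable set {q0, q1, q2, q3} has 4 states.

4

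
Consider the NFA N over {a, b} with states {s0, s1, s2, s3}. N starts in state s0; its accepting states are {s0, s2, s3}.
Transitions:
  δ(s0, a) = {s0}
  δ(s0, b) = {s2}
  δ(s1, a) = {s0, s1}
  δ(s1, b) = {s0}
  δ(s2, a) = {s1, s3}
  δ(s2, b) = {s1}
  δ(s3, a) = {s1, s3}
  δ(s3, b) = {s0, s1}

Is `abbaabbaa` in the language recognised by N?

Start: {s0}
read a: {s0}
read b: {s2}
read b: {s1}
read a: {s0, s1}
read a: {s0, s1}
read b: {s0, s2}
read b: {s1, s2}
read a: {s0, s1, s3}
read a: {s0, s1, s3}
Reachable ∩ accepting = {s0, s3} — nonempty.

accepted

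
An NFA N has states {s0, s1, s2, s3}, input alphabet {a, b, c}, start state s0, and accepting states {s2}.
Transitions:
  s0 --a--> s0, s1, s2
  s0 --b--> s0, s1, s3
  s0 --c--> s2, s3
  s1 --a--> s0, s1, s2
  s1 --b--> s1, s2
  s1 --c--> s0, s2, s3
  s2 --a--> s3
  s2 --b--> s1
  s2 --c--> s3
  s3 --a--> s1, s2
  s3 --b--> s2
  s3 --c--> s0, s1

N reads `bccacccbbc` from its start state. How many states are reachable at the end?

4

Start: {s0}
read b: {s0, s1, s3}
read c: {s0, s1, s2, s3}
read c: {s0, s1, s2, s3}
read a: {s0, s1, s2, s3}
read c: {s0, s1, s2, s3}
read c: {s0, s1, s2, s3}
read c: {s0, s1, s2, s3}
read b: {s0, s1, s2, s3}
read b: {s0, s1, s2, s3}
read c: {s0, s1, s2, s3}
Final reachable set {s0, s1, s2, s3} has 4 states.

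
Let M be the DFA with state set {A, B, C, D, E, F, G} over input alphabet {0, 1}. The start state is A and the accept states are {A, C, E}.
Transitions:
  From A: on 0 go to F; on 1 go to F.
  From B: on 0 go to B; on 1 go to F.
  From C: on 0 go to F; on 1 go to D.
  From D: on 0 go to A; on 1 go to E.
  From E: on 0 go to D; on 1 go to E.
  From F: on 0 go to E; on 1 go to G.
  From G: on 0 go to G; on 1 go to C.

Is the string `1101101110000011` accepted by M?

A --1--> F
F --1--> G
G --0--> G
G --1--> C
C --1--> D
D --0--> A
A --1--> F
F --1--> G
G --1--> C
C --0--> F
F --0--> E
E --0--> D
D --0--> A
A --0--> F
F --1--> G
G --1--> C
End in state C, which is an accepting state.

accepted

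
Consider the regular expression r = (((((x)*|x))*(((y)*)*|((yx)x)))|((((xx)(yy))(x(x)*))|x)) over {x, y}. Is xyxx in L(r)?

The left alternative ((((x)*|x))*(((y)*)*|((yx)x))) matches xyxx.

yes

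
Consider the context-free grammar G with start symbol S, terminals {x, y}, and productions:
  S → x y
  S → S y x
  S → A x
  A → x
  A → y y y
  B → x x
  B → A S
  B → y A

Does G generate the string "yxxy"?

no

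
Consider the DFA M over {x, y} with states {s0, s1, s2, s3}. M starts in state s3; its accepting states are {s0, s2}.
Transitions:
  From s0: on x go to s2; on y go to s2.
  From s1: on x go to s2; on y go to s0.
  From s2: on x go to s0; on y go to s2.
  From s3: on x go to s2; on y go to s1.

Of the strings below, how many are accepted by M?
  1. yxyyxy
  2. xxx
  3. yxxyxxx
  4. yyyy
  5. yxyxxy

yxyyxy: accepted
xxx: accepted
yxxyxxx: accepted
yyyy: accepted
yxyxxy: accepted

5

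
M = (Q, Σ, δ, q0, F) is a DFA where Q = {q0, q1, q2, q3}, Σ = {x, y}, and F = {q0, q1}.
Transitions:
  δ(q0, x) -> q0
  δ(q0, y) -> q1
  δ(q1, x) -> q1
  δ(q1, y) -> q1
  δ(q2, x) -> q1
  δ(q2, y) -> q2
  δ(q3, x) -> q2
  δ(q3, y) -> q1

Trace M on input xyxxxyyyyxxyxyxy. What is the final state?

q1

q0 --x--> q0
q0 --y--> q1
q1 --x--> q1
q1 --x--> q1
q1 --x--> q1
q1 --y--> q1
q1 --y--> q1
q1 --y--> q1
q1 --y--> q1
q1 --x--> q1
q1 --x--> q1
q1 --y--> q1
q1 --x--> q1
q1 --y--> q1
q1 --x--> q1
q1 --y--> q1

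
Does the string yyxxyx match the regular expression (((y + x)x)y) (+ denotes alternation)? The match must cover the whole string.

no

No split of yyxxyx into u·v has ((y+x)x) matching u and y matching v.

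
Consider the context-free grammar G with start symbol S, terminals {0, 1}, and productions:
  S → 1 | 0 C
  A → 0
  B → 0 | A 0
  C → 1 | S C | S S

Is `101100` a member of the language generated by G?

no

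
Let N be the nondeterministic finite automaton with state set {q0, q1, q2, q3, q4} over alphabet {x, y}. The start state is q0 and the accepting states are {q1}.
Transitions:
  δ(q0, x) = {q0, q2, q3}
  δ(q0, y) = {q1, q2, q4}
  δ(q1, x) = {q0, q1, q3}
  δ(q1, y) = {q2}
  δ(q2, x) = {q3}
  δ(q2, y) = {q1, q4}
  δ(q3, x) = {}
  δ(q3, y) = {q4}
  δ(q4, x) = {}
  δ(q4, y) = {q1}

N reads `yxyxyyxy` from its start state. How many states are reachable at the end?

Start: {q0}
read y: {q1, q2, q4}
read x: {q0, q1, q3}
read y: {q1, q2, q4}
read x: {q0, q1, q3}
read y: {q1, q2, q4}
read y: {q1, q2, q4}
read x: {q0, q1, q3}
read y: {q1, q2, q4}
Final reachable set {q1, q2, q4} has 3 states.

3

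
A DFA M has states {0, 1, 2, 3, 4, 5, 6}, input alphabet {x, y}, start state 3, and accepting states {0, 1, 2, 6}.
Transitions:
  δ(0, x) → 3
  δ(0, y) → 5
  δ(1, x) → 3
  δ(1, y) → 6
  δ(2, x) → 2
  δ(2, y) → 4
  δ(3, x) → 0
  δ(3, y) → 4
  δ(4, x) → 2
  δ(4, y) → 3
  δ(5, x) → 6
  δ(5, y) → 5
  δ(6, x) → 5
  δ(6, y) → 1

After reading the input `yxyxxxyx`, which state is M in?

3 --y--> 4
4 --x--> 2
2 --y--> 4
4 --x--> 2
2 --x--> 2
2 --x--> 2
2 --y--> 4
4 --x--> 2

2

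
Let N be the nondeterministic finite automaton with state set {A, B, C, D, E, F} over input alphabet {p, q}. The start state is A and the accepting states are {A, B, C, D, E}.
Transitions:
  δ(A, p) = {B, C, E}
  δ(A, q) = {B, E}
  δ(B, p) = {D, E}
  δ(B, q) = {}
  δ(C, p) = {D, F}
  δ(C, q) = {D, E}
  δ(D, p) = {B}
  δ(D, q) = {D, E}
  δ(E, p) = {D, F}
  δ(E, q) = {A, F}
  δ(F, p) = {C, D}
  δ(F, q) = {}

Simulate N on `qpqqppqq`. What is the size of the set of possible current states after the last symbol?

5

Start: {A}
read q: {B, E}
read p: {D, E, F}
read q: {A, D, E, F}
read q: {A, B, D, E, F}
read p: {B, C, D, E, F}
read p: {B, C, D, E, F}
read q: {A, D, E, F}
read q: {A, B, D, E, F}
Final reachable set {A, B, D, E, F} has 5 states.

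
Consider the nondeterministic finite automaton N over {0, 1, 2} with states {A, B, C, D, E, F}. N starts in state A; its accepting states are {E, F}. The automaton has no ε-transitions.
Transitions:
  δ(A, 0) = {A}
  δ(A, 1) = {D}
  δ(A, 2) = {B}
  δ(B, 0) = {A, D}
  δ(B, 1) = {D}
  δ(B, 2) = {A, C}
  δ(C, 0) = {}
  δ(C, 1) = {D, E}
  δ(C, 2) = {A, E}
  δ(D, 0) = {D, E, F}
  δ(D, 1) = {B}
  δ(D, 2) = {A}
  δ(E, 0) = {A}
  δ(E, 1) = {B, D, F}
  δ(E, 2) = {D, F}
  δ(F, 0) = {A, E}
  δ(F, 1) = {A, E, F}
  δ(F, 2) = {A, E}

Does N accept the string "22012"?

rejected

Start: {A}
read 2: {B}
read 2: {A, C}
read 0: {A}
read 1: {D}
read 2: {A}
Reachable ∩ accepting = {} — empty.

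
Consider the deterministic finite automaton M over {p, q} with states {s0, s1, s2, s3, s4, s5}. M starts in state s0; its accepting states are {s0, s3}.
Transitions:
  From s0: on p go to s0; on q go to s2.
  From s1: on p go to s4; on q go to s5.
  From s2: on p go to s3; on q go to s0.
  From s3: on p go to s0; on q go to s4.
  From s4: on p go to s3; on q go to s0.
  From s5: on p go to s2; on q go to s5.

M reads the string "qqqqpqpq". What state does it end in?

s0 --q--> s2
s2 --q--> s0
s0 --q--> s2
s2 --q--> s0
s0 --p--> s0
s0 --q--> s2
s2 --p--> s3
s3 --q--> s4

s4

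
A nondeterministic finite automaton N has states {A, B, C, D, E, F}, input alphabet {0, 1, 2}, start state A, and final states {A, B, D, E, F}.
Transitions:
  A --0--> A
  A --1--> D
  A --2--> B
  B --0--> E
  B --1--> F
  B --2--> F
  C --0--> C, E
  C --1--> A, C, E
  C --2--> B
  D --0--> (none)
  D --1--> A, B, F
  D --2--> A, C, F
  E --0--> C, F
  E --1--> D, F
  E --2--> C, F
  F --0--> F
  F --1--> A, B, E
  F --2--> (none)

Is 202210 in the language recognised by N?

accepted

Start: {A}
read 2: {B}
read 0: {E}
read 2: {C, F}
read 2: {B}
read 1: {F}
read 0: {F}
Reachable ∩ accepting = {F} — nonempty.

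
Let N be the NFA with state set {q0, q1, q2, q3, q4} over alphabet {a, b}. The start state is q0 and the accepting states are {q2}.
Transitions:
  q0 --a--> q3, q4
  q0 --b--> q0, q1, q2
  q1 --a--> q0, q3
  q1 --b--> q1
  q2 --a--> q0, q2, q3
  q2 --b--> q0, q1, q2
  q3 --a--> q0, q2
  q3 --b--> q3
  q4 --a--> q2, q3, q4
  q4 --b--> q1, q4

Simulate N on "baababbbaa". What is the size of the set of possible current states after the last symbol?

Start: {q0}
read b: {q0, q1, q2}
read a: {q0, q2, q3, q4}
read a: {q0, q2, q3, q4}
read b: {q0, q1, q2, q3, q4}
read a: {q0, q2, q3, q4}
read b: {q0, q1, q2, q3, q4}
read b: {q0, q1, q2, q3, q4}
read b: {q0, q1, q2, q3, q4}
read a: {q0, q2, q3, q4}
read a: {q0, q2, q3, q4}
Final reachable set {q0, q2, q3, q4} has 4 states.

4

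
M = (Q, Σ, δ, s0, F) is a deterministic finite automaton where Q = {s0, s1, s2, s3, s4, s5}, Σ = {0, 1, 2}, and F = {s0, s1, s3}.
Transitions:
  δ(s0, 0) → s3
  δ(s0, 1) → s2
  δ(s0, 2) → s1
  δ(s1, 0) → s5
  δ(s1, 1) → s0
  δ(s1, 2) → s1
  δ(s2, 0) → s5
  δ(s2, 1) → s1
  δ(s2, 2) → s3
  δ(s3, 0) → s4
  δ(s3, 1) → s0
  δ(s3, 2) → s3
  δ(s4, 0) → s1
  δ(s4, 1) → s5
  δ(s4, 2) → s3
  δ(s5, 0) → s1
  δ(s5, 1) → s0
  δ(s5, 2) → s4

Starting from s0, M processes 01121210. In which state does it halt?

s3

s0 --0--> s3
s3 --1--> s0
s0 --1--> s2
s2 --2--> s3
s3 --1--> s0
s0 --2--> s1
s1 --1--> s0
s0 --0--> s3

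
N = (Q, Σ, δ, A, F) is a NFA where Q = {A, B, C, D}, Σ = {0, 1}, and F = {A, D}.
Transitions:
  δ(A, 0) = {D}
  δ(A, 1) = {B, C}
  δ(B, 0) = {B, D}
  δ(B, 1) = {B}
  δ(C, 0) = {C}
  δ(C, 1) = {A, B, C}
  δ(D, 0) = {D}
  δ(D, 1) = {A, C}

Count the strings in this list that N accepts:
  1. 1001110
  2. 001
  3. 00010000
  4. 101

1001110: accepted
001: accepted
00010000: accepted
101: accepted

4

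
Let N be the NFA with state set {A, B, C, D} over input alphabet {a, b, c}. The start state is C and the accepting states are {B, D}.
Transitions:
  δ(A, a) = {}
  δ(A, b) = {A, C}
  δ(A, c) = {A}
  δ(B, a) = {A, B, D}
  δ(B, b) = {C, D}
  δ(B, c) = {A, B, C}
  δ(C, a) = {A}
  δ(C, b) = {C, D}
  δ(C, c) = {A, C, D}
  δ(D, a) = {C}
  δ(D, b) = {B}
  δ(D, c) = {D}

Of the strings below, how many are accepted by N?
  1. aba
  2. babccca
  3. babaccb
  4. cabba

2

aba: rejected
babccca: rejected
babaccb: accepted
cabba: accepted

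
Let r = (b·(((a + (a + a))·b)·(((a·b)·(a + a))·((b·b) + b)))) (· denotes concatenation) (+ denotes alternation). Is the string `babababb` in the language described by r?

Split as b·abababb: b matches b and (((a+(a+a))·b)·(((a·b)·(a+a))·((b·b)+b))) matches abababb.

yes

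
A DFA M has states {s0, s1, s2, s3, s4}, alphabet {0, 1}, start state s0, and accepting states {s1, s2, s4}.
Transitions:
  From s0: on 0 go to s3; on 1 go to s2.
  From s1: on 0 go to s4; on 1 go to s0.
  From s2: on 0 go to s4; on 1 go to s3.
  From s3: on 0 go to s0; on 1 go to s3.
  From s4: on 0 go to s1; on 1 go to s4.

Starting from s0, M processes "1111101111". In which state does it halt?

s0 --1--> s2
s2 --1--> s3
s3 --1--> s3
s3 --1--> s3
s3 --1--> s3
s3 --0--> s0
s0 --1--> s2
s2 --1--> s3
s3 --1--> s3
s3 --1--> s3

s3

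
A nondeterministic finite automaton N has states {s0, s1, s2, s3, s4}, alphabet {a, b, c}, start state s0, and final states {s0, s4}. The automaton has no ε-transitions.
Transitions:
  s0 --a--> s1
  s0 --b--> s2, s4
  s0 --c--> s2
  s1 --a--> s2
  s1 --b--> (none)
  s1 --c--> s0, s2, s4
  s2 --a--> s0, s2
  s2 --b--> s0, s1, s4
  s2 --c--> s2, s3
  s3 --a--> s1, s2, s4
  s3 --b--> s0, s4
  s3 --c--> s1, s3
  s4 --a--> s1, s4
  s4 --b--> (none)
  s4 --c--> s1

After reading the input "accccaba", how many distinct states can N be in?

Start: {s0}
read a: {s1}
read c: {s0, s2, s4}
read c: {s1, s2, s3}
read c: {s0, s1, s2, s3, s4}
read c: {s0, s1, s2, s3, s4}
read a: {s0, s1, s2, s4}
read b: {s0, s1, s2, s4}
read a: {s0, s1, s2, s4}
Final reachable set {s0, s1, s2, s4} has 4 states.

4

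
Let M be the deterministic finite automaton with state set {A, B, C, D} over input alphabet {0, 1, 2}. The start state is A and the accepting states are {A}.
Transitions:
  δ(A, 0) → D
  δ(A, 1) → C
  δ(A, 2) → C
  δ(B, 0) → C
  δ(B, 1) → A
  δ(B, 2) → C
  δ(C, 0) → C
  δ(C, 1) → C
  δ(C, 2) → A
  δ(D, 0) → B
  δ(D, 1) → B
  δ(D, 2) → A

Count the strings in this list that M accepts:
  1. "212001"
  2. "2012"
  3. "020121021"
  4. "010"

2

"212001": accepted
"2012": accepted
"020121021": rejected
"010": rejected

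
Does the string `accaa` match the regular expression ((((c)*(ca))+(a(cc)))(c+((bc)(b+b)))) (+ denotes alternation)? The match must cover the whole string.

no

No split of accaa into u·v has (((c)*(ca))+(a(cc))) matching u and (c+((bc)(b+b))) matching v.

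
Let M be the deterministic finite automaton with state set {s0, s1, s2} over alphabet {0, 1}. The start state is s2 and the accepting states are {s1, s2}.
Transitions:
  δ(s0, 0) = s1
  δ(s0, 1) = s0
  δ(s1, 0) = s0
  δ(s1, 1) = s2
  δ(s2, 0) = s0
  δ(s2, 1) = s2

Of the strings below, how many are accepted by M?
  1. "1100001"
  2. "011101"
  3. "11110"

2

"1100001": accepted
"011101": accepted
"11110": rejected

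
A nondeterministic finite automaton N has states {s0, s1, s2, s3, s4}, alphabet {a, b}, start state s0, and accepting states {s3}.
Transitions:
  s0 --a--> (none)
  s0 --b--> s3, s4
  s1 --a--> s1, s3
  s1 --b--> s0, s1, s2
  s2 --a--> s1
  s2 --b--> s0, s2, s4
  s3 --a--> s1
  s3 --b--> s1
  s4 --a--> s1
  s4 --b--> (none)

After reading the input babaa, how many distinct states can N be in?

2

Start: {s0}
read b: {s3, s4}
read a: {s1}
read b: {s0, s1, s2}
read a: {s1, s3}
read a: {s1, s3}
Final reachable set {s1, s3} has 2 states.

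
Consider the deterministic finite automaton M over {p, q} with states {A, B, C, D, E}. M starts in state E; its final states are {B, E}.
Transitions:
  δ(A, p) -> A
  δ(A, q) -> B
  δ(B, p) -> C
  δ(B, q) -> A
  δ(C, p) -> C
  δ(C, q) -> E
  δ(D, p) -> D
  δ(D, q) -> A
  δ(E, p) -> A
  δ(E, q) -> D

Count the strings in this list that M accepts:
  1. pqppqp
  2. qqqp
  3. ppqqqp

pqppqp: rejected
qqqp: rejected
ppqqqp: rejected

0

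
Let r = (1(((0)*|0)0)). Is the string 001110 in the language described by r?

no

No split of 001110 into u·v has 1 matching u and (((0)*|0)0) matching v.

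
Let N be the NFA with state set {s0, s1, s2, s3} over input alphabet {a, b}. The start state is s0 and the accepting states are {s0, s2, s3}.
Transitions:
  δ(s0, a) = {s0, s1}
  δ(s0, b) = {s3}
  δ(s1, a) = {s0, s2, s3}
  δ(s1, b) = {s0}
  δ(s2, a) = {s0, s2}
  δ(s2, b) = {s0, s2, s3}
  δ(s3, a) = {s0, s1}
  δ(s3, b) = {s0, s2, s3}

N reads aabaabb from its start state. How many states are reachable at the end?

3

Start: {s0}
read a: {s0, s1}
read a: {s0, s1, s2, s3}
read b: {s0, s2, s3}
read a: {s0, s1, s2}
read a: {s0, s1, s2, s3}
read b: {s0, s2, s3}
read b: {s0, s2, s3}
Final reachable set {s0, s2, s3} has 3 states.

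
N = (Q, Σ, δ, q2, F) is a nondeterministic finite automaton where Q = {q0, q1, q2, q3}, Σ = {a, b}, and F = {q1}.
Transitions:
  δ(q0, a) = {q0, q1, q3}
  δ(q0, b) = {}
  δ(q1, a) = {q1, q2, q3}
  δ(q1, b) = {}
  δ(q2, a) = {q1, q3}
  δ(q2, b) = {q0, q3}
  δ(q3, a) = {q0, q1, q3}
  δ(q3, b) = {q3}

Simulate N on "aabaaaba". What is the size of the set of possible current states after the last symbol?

Start: {q2}
read a: {q1, q3}
read a: {q0, q1, q2, q3}
read b: {q0, q3}
read a: {q0, q1, q3}
read a: {q0, q1, q2, q3}
read a: {q0, q1, q2, q3}
read b: {q0, q3}
read a: {q0, q1, q3}
Final reachable set {q0, q1, q3} has 3 states.

3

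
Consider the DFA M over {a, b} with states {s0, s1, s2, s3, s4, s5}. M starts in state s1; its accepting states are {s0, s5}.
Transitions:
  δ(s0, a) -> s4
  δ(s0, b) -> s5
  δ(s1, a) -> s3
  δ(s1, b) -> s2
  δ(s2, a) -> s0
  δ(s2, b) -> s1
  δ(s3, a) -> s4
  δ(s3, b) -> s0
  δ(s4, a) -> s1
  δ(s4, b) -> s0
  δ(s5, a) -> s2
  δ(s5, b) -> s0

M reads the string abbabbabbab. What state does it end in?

s1 --a--> s3
s3 --b--> s0
s0 --b--> s5
s5 --a--> s2
s2 --b--> s1
s1 --b--> s2
s2 --a--> s0
s0 --b--> s5
s5 --b--> s0
s0 --a--> s4
s4 --b--> s0

s0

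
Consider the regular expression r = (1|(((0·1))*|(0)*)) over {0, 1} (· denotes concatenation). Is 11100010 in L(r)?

Neither 1 nor (((0·1))*|(0)*) matches 11100010.

no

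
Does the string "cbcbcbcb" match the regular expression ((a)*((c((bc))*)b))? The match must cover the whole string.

Split as ε·cbcbcbcb: (a)* matches ε and ((c((bc))*)b) matches cbcbcbcb.

yes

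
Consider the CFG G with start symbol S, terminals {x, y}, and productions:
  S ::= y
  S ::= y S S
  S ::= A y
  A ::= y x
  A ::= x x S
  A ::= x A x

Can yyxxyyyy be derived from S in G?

yes

S ⇒ ySS ⇒ yyS ⇒ yyAy ⇒ yyxxSy ⇒ yyxxySSy ⇒ yyxxyySy ⇒ yyxxyyyy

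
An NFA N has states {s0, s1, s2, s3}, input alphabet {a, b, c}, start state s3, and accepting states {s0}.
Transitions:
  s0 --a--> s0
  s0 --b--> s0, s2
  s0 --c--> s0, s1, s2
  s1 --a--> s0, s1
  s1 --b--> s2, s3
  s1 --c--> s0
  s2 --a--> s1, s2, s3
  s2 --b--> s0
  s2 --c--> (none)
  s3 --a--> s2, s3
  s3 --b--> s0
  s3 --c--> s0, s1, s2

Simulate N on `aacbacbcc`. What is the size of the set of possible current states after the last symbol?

3

Start: {s3}
read a: {s2, s3}
read a: {s1, s2, s3}
read c: {s0, s1, s2}
read b: {s0, s2, s3}
read a: {s0, s1, s2, s3}
read c: {s0, s1, s2}
read b: {s0, s2, s3}
read c: {s0, s1, s2}
read c: {s0, s1, s2}
Final reachable set {s0, s1, s2} has 3 states.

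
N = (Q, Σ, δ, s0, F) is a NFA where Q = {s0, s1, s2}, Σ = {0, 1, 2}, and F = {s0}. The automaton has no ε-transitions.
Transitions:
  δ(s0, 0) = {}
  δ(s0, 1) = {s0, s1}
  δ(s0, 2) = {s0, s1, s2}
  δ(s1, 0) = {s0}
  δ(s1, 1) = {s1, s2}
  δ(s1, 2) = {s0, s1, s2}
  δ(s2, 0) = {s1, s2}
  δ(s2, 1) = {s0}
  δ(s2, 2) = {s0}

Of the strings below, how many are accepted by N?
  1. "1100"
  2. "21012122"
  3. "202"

3

"1100": accepted
"21012122": accepted
"202": accepted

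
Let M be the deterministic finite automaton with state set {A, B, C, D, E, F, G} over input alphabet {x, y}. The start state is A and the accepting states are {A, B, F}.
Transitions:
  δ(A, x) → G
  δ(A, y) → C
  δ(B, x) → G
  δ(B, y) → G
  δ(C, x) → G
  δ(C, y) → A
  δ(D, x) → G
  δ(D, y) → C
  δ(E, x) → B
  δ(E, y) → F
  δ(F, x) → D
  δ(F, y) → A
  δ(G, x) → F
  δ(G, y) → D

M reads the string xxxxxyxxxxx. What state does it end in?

F

A --x--> G
G --x--> F
F --x--> D
D --x--> G
G --x--> F
F --y--> A
A --x--> G
G --x--> F
F --x--> D
D --x--> G
G --x--> F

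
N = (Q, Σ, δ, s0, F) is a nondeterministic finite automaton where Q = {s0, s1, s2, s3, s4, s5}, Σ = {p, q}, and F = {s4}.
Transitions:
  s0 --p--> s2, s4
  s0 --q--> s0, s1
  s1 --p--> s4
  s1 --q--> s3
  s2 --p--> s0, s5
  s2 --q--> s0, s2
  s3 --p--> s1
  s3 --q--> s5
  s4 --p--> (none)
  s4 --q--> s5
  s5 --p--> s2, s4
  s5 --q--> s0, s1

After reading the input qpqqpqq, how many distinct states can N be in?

Start: {s0}
read q: {s0, s1}
read p: {s2, s4}
read q: {s0, s2, s5}
read q: {s0, s1, s2}
read p: {s0, s2, s4, s5}
read q: {s0, s1, s2, s5}
read q: {s0, s1, s2, s3}
Final reachable set {s0, s1, s2, s3} has 4 states.

4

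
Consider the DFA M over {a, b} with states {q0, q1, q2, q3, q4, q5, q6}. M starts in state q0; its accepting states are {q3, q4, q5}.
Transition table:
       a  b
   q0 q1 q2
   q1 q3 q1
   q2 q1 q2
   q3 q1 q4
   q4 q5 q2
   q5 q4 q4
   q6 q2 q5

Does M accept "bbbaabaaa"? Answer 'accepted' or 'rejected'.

q0 --b--> q2
q2 --b--> q2
q2 --b--> q2
q2 --a--> q1
q1 --a--> q3
q3 --b--> q4
q4 --a--> q5
q5 --a--> q4
q4 --a--> q5
End in state q5, which is an accepting state.

accepted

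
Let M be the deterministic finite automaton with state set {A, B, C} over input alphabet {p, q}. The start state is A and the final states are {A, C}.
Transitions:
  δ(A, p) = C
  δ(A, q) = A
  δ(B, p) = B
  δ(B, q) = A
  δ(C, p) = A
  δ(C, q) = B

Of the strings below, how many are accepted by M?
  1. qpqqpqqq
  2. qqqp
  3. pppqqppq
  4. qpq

3

qpqqpqqq: accepted
qqqp: accepted
pppqqppq: accepted
qpq: rejected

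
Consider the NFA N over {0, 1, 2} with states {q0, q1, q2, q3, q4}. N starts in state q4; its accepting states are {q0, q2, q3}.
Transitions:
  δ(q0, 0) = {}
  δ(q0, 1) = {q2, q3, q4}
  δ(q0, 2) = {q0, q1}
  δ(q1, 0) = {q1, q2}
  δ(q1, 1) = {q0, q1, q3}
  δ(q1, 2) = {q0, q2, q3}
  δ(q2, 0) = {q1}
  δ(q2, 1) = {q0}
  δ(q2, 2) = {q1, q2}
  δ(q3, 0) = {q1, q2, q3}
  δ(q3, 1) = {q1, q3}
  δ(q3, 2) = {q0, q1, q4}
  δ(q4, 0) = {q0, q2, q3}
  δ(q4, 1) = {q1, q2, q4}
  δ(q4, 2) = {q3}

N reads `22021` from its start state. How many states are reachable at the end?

Start: {q4}
read 2: {q3}
read 2: {q0, q1, q4}
read 0: {q0, q1, q2, q3}
read 2: {q0, q1, q2, q3, q4}
read 1: {q0, q1, q2, q3, q4}
Final reachable set {q0, q1, q2, q3, q4} has 5 states.

5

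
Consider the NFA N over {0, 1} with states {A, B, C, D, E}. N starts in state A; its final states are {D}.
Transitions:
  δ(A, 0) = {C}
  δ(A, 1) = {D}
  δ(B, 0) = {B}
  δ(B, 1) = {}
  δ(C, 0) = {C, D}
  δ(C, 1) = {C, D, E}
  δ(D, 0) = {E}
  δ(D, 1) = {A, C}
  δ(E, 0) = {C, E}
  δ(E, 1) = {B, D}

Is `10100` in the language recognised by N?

Start: {A}
read 1: {D}
read 0: {E}
read 1: {B, D}
read 0: {B, E}
read 0: {B, C, E}
Reachable ∩ accepting = {} — empty.

rejected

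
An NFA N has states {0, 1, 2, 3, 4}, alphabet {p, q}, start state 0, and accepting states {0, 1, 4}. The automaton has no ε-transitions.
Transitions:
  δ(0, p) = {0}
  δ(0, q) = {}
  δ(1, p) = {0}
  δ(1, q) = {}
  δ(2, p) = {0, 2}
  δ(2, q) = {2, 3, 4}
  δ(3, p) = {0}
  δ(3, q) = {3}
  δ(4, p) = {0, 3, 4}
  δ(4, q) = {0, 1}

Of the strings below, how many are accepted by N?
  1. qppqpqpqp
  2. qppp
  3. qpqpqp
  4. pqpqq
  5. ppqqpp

0

qppqpqpqp: rejected
qppp: rejected
qpqpqp: rejected
pqpqq: rejected
ppqqpp: rejected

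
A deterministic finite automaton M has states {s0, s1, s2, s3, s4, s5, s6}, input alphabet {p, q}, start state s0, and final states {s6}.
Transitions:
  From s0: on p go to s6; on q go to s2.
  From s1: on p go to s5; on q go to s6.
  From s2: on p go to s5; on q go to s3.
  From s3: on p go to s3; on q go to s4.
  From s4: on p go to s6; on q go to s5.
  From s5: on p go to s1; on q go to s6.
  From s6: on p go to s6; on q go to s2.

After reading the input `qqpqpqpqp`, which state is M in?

s6

s0 --q--> s2
s2 --q--> s3
s3 --p--> s3
s3 --q--> s4
s4 --p--> s6
s6 --q--> s2
s2 --p--> s5
s5 --q--> s6
s6 --p--> s6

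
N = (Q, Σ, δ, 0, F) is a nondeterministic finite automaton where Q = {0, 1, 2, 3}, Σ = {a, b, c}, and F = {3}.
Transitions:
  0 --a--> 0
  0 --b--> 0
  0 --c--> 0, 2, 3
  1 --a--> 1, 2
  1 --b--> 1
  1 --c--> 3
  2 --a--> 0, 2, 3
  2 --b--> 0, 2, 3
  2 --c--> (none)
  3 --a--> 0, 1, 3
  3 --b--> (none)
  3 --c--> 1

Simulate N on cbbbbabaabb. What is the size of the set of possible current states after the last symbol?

Start: {0}
read c: {0, 2, 3}
read b: {0, 2, 3}
read b: {0, 2, 3}
read b: {0, 2, 3}
read b: {0, 2, 3}
read a: {0, 1, 2, 3}
read b: {0, 1, 2, 3}
read a: {0, 1, 2, 3}
read a: {0, 1, 2, 3}
read b: {0, 1, 2, 3}
read b: {0, 1, 2, 3}
Final reachable set {0, 1, 2, 3} has 4 states.

4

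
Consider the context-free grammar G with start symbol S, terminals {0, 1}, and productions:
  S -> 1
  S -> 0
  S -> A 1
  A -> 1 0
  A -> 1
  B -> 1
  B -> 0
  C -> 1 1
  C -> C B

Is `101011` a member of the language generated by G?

no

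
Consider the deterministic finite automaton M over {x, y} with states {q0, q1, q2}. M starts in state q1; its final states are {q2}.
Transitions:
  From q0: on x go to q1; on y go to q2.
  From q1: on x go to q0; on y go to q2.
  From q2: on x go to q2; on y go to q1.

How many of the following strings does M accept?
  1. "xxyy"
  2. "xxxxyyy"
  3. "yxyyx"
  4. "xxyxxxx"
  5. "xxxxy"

4

"xxyy": rejected
"xxxxyyy": accepted
"yxyyx": accepted
"xxyxxxx": accepted
"xxxxy": accepted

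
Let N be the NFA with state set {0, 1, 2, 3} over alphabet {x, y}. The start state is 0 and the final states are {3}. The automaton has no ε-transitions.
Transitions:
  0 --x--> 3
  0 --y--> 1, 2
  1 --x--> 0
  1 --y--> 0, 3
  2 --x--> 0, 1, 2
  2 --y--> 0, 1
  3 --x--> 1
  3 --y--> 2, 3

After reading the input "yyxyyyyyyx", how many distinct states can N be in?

4

Start: {0}
read y: {1, 2}
read y: {0, 1, 3}
read x: {0, 1, 3}
read y: {0, 1, 2, 3}
read y: {0, 1, 2, 3}
read y: {0, 1, 2, 3}
read y: {0, 1, 2, 3}
read y: {0, 1, 2, 3}
read y: {0, 1, 2, 3}
read x: {0, 1, 2, 3}
Final reachable set {0, 1, 2, 3} has 4 states.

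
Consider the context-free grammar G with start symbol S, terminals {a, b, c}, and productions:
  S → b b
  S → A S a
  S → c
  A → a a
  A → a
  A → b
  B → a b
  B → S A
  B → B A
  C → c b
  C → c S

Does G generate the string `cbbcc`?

no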